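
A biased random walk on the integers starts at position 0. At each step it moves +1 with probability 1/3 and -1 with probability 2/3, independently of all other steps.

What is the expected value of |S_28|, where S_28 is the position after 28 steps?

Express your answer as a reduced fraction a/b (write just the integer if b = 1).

S_28 takes values m ≡ 0 (mod 2) with |m| ≤ 28; P(S_28=m) = C(28,(28+m)/2) · (1/3)^((28+m)/2) · (2/3)^((28-m)/2).
Distribution: P(S=-28)=268435456/22876792454961, P(S=-26)=3758096384/22876792454961, P(S=-24)=939524096/847288609443, P(S=-22)=12213813248/2541865828329, P(S=-20)=38168166400/2541865828329, P(S=-18)=30534533120/847288609443, P(S=-16)=175573565440/2541865828329, P(S=-14)=275901317120/2541865828329, P(S=-12)=120706826240/847288609443, P(S=-10)=1207068262400/7625597484987, P(S=-8)=1146714849280/7625597484987, P(S=-6)=104246804480/847288609443, P(S=-4)=221524459520/2541865828329, P(S=-2)=136322744320/2541865828329, P(S=0)=24343347200/847288609443, P(S=2)=34080686080/2541865828329, P(S=4)=13845278720/2541865828329, P(S=6)=1628856320/847288609443, P(S=8)=4479354880/7625597484987, P(S=10)=1178777600/7625597484987, P(S=12)=29469440/847288609443, P(S=14)=16839680/2541865828329, P(S=16)=2679040/2541865828329, P(S=18)=116480/847288609443, P(S=20)=36400/2541865828329, P(S=22)=2912/2541865828329, P(S=24)=56/847288609443, P(S=26)=56/22876792454961, P(S=28)=1/22876792454961
E[|S_28|] = Σ_m |m|·P(S_28=m) = 216578218395532/22876792454961

Answer: 216578218395532/22876792454961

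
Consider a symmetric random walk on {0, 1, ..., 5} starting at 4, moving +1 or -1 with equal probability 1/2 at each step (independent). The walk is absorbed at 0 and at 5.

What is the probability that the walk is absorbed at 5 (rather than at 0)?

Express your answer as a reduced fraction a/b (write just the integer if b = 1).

Answer: 4/5

Derivation:
Symmetric walk (p = 1/2): the harmonic-function argument gives P(hit 5 before 0 | start at 4) = a/N.
P = 4/5 = 4/5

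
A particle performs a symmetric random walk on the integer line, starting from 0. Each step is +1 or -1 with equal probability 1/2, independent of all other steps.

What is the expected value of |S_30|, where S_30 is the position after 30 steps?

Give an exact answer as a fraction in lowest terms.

S_30 takes values m ≡ 0 (mod 2) with |m| ≤ 30; P(S_30=m) = C(30,(30+m)/2)/2^30.
Total paths: 2^30 = 1073741824
Distribution: P(S=-30)=1/1073741824, P(S=-28)=30/1073741824, P(S=-26)=435/1073741824, P(S=-24)=4060/1073741824, P(S=-22)=27405/1073741824, P(S=-20)=142506/1073741824, P(S=-18)=593775/1073741824, P(S=-16)=2035800/1073741824, P(S=-14)=5852925/1073741824, P(S=-12)=14307150/1073741824, P(S=-10)=30045015/1073741824, P(S=-8)=54627300/1073741824, P(S=-6)=86493225/1073741824, P(S=-4)=119759850/1073741824, P(S=-2)=145422675/1073741824, P(S=0)=155117520/1073741824, P(S=2)=145422675/1073741824, P(S=4)=119759850/1073741824, P(S=6)=86493225/1073741824, P(S=8)=54627300/1073741824, P(S=10)=30045015/1073741824, P(S=12)=14307150/1073741824, P(S=14)=5852925/1073741824, P(S=16)=2035800/1073741824, P(S=18)=593775/1073741824, P(S=20)=142506/1073741824, P(S=22)=27405/1073741824, P(S=24)=4060/1073741824, P(S=26)=435/1073741824, P(S=28)=30/1073741824, P(S=30)=1/1073741824
E[|S_30|] = Σ_m |m|·P(S_30=m) = 4653525600/1073741824 = 145422675/33554432

Answer: 145422675/33554432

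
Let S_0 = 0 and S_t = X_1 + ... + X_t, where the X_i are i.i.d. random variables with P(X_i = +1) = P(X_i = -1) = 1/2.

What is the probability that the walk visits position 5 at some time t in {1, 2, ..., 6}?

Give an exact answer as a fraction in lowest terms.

Count via complement. Let g(t,s) = #length-t paths at position s with S_1..S_t all ≠ 5.
g(t,s) = g(t-1,s-1) + g(t-1,s+1) for s ≠ 5; g(t,5) = 0.
t=0: g(0,0)=1
t=1: g(1,-1)=1 g(1,1)=1
t=2: g(2,-2)=1 g(2,0)=2 g(2,2)=1
t=3: g(3,-3)=1 g(3,-1)=3 g(3,1)=3 g(3,3)=1
t=4: g(4,-4)=1 g(4,-2)=4 g(4,0)=6 g(4,2)=4 g(4,4)=1
t=5: g(5,-5)=1 g(5,-3)=5 g(5,-1)=10 g(5,1)=10 g(5,3)=5
t=6: g(6,-6)=1 g(6,-4)=6 g(6,-2)=15 g(6,0)=20 g(6,2)=15 g(6,4)=5
Paths never hitting 5: Σ_s g(6,s) = 62
Paths hitting 5: 2^6 - 62 = 2
P = 2/64 = 1/32

Answer: 1/32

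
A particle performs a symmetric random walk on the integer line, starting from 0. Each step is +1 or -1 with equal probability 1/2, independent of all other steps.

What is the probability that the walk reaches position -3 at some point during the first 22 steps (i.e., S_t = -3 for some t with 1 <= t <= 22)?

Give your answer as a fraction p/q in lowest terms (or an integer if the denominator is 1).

Answer: 548895/1048576

Derivation:
Count via complement. Let g(t,s) = #length-t paths at position s with S_1..S_t all ≠ -3.
g(t,s) = g(t-1,s-1) + g(t-1,s+1) for s ≠ -3; g(t,-3) = 0.
t=0: g(0,0)=1
t=1: g(1,-1)=1 g(1,1)=1
t=2: g(2,-2)=1 g(2,0)=2 g(2,2)=1
t=3: g(3,-1)=3 g(3,1)=3 g(3,3)=1
t=4: g(4,-2)=3 g(4,0)=6 g(4,2)=4 g(4,4)=1
t=5: g(5,-1)=9 g(5,1)=10 g(5,3)=5 g(5,5)=1
t=6: g(6,-2)=9 g(6,0)=19 g(6,2)=15 g(6,4)=6 g(6,6)=1
t=7: g(7,-1)=28 g(7,1)=34 g(7,3)=21 g(7,5)=7 g(7,7)=1
t=8: g(8,-2)=28 g(8,0)=62 g(8,2)=55 g(8,4)=28 g(8,6)=8 g(8,8)=1
t=9: g(9,-1)=90 g(9,1)=117 g(9,3)=83 g(9,5)=36 g(9,7)=9 g(9,9)=1
t=10: g(10,-2)=90 g(10,0)=207 g(10,2)=200 g(10,4)=119 g(10,6)=45 g(10,8)=10 g(10,10)=1
t=11: g(11,-1)=297 g(11,1)=407 g(11,3)=319 g(11,5)=164 g(11,7)=55 g(11,9)=11 g(11,11)=1
t=12: g(12,-2)=297 g(12,0)=704 g(12,2)=726 g(12,4)=483 g(12,6)=219 g(12,8)=66 g(12,10)=12 g(12,12)=1
t=13: g(13,-1)=1001 g(13,1)=1430 g(13,3)=1209 g(13,5)=702 g(13,7)=285 g(13,9)=78 g(13,11)=13 g(13,13)=1
t=14: g(14,-2)=1001 g(14,0)=2431 g(14,2)=2639 g(14,4)=1911 g(14,6)=987 g(14,8)=363 g(14,10)=91 g(14,12)=14 g(14,14)=1
t=15: g(15,-1)=3432 g(15,1)=5070 g(15,3)=4550 g(15,5)=2898 g(15,7)=1350 g(15,9)=454 g(15,11)=105 g(15,13)=15 g(15,15)=1
t=16: g(16,-2)=3432 g(16,0)=8502 g(16,2)=9620 g(16,4)=7448 g(16,6)=4248 g(16,8)=1804 g(16,10)=559 g(16,12)=120 g(16,14)=16 g(16,16)=1
t=17: g(17,-1)=11934 g(17,1)=18122 g(17,3)=17068 g(17,5)=11696 g(17,7)=6052 g(17,9)=2363 g(17,11)=679 g(17,13)=136 g(17,15)=17 g(17,17)=1
t=18: g(18,-2)=11934 g(18,0)=30056 g(18,2)=35190 g(18,4)=28764 g(18,6)=17748 g(18,8)=8415 g(18,10)=3042 g(18,12)=815 g(18,14)=153 g(18,16)=18 g(18,18)=1
t=19: g(19,-1)=41990 g(19,1)=65246 g(19,3)=63954 g(19,5)=46512 g(19,7)=26163 g(19,9)=11457 g(19,11)=3857 g(19,13)=968 g(19,15)=171 g(19,17)=19 g(19,19)=1
t=20: g(20,-2)=41990 g(20,0)=107236 g(20,2)=129200 g(20,4)=110466 g(20,6)=72675 g(20,8)=37620 g(20,10)=15314 g(20,12)=4825 g(20,14)=1139 g(20,16)=190 g(20,18)=20 g(20,20)=1
t=21: g(21,-1)=149226 g(21,1)=236436 g(21,3)=239666 g(21,5)=183141 g(21,7)=110295 g(21,9)=52934 g(21,11)=20139 g(21,13)=5964 g(21,15)=1329 g(21,17)=210 g(21,19)=21 g(21,21)=1
t=22: g(22,-2)=149226 g(22,0)=385662 g(22,2)=476102 g(22,4)=422807 g(22,6)=293436 g(22,8)=163229 g(22,10)=73073 g(22,12)=26103 g(22,14)=7293 g(22,16)=1539 g(22,18)=231 g(22,20)=22 g(22,22)=1
Paths never hitting -3: Σ_s g(22,s) = 1998724
Paths hitting -3: 2^22 - 1998724 = 2195580
P = 2195580/4194304 = 548895/1048576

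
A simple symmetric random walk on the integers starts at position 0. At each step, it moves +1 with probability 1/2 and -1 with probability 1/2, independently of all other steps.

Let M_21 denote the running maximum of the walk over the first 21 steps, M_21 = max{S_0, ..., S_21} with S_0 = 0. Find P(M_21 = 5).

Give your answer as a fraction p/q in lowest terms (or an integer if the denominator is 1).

Let M_21 = max(S_0,...,S_21). Use the reflection principle: for j ≥ 1, #{paths with M_21 ≥ j} = #{S_21 ≥ j} + #{S_21 ≥ j+1}.
By reflection, #{M_21 ≥ 5} = #{S_21 ≥ 5} + #{S_21 ≥ 6} = 401930 + 198440 = 600370.
#{M_21 ≥ 6} = #{S_21 ≥ 6} + #{S_21 ≥ 7} = 198440 + 198440 = 396880.
#{M_21 = 5} = 600370 - 396880 = 203490.
P(M_21 = 5) = 203490/2097152 = 101745/1048576

Answer: 101745/1048576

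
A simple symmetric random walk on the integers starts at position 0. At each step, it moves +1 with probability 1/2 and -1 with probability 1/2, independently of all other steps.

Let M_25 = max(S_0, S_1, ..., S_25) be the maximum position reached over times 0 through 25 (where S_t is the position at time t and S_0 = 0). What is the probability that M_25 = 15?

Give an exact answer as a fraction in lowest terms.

Let M_25 = max(S_0,...,S_25). Use the reflection principle: for j ≥ 1, #{paths with M_25 ≥ j} = #{S_25 ≥ j} + #{S_25 ≥ j+1}.
By reflection, #{M_25 ≥ 15} = #{S_25 ≥ 15} + #{S_25 ≥ 16} = 68406 + 15276 = 83682.
#{M_25 ≥ 16} = #{S_25 ≥ 16} + #{S_25 ≥ 17} = 15276 + 15276 = 30552.
#{M_25 = 15} = 83682 - 30552 = 53130.
P(M_25 = 15) = 53130/33554432 = 26565/16777216

Answer: 26565/16777216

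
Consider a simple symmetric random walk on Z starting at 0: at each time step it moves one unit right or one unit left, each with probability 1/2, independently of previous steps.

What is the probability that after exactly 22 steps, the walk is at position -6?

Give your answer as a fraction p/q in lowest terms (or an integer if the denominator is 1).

Answer: 159885/2097152

Derivation:
To reach position -6 after 22 steps: need 8 steps of +1 and 14 of -1.
Favorable paths: C(22,8) = 319770
Total paths: 2^22 = 4194304
P = 319770/4194304 = 159885/2097152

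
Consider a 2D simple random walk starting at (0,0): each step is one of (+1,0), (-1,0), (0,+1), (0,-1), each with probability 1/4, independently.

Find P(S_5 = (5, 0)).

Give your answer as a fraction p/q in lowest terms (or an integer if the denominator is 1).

Let h be the number of horizontal steps (so 5-h are vertical). To end at (5,0) need (h+5)/2 right-steps and ((5-h)+0)/2 up-steps.
Sum over h with 5 ≤ h ≤ 5, h ≡ 1 (mod 2), 5-h ≡ 0 (mod 2):
h=5: C(5,5)·C(5,5)·C(0,0) = 1·1·1 = 1
Total favorable: 1
Total paths: 4^5 = 1024
P = 1/1024 = 1/1024

Answer: 1/1024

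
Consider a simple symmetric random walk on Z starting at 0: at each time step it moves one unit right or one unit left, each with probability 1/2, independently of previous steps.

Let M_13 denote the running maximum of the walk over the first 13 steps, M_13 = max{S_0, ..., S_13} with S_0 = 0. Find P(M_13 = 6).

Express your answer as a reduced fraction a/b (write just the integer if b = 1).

Let M_13 = max(S_0,...,S_13). Use the reflection principle: for j ≥ 1, #{paths with M_13 ≥ j} = #{S_13 ≥ j} + #{S_13 ≥ j+1}.
By reflection, #{M_13 ≥ 6} = #{S_13 ≥ 6} + #{S_13 ≥ 7} = 378 + 378 = 756.
#{M_13 ≥ 7} = #{S_13 ≥ 7} + #{S_13 ≥ 8} = 378 + 92 = 470.
#{M_13 = 6} = 756 - 470 = 286.
P(M_13 = 6) = 286/8192 = 143/4096

Answer: 143/4096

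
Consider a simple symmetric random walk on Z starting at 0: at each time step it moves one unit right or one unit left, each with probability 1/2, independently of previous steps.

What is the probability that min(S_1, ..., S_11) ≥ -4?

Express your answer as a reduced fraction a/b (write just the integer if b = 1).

Answer: 1749/2048

Derivation:
Let f(t,s) = #length-t paths at position s with S_1..S_t all ≥ -4.
f(t,s) = f(t-1,s-1) + f(t-1,s+1) for s ≥ -4; f(t,s) = 0 for s < -4.
t=0: f(0,0)=1
t=1: f(1,-1)=1 f(1,1)=1
t=2: f(2,-2)=1 f(2,0)=2 f(2,2)=1
t=3: f(3,-3)=1 f(3,-1)=3 f(3,1)=3 f(3,3)=1
t=4: f(4,-4)=1 f(4,-2)=4 f(4,0)=6 f(4,2)=4 f(4,4)=1
t=5: f(5,-3)=5 f(5,-1)=10 f(5,1)=10 f(5,3)=5 f(5,5)=1
t=6: f(6,-4)=5 f(6,-2)=15 f(6,0)=20 f(6,2)=15 f(6,4)=6 f(6,6)=1
t=7: f(7,-3)=20 f(7,-1)=35 f(7,1)=35 f(7,3)=21 f(7,5)=7 f(7,7)=1
t=8: f(8,-4)=20 f(8,-2)=55 f(8,0)=70 f(8,2)=56 f(8,4)=28 f(8,6)=8 f(8,8)=1
t=9: f(9,-3)=75 f(9,-1)=125 f(9,1)=126 f(9,3)=84 f(9,5)=36 f(9,7)=9 f(9,9)=1
t=10: f(10,-4)=75 f(10,-2)=200 f(10,0)=251 f(10,2)=210 f(10,4)=120 f(10,6)=45 f(10,8)=10 f(10,10)=1
t=11: f(11,-3)=275 f(11,-1)=451 f(11,1)=461 f(11,3)=330 f(11,5)=165 f(11,7)=55 f(11,9)=11 f(11,11)=1
Σ_s f(11,s) = 1749
P = 1749/2048 = 1749/2048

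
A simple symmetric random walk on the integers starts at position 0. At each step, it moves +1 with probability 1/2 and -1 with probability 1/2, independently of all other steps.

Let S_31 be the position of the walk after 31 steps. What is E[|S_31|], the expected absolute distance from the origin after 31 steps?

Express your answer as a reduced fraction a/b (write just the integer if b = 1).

S_31 takes values m ≡ 1 (mod 2) with |m| ≤ 31; P(S_31=m) = C(31,(31+m)/2)/2^31.
Total paths: 2^31 = 2147483648
Distribution: P(S=-31)=1/2147483648, P(S=-29)=31/2147483648, P(S=-27)=465/2147483648, P(S=-25)=4495/2147483648, P(S=-23)=31465/2147483648, P(S=-21)=169911/2147483648, P(S=-19)=736281/2147483648, P(S=-17)=2629575/2147483648, P(S=-15)=7888725/2147483648, P(S=-13)=20160075/2147483648, P(S=-11)=44352165/2147483648, P(S=-9)=84672315/2147483648, P(S=-7)=141120525/2147483648, P(S=-5)=206253075/2147483648, P(S=-3)=265182525/2147483648, P(S=-1)=300540195/2147483648, P(S=1)=300540195/2147483648, P(S=3)=265182525/2147483648, P(S=5)=206253075/2147483648, P(S=7)=141120525/2147483648, P(S=9)=84672315/2147483648, P(S=11)=44352165/2147483648, P(S=13)=20160075/2147483648, P(S=15)=7888725/2147483648, P(S=17)=2629575/2147483648, P(S=19)=736281/2147483648, P(S=21)=169911/2147483648, P(S=23)=31465/2147483648, P(S=25)=4495/2147483648, P(S=27)=465/2147483648, P(S=29)=31/2147483648, P(S=31)=1/2147483648
E[|S_31|] = Σ_m |m|·P(S_31=m) = 9617286240/2147483648 = 300540195/67108864

Answer: 300540195/67108864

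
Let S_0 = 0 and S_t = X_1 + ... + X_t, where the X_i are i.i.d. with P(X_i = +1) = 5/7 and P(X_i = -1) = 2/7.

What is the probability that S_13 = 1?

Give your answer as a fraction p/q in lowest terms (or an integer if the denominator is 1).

To reach position 1 after 13 steps: need 7 steps of +1 and 6 steps of -1.
Number of such sequences: C(13,7) = 1716
Each has probability (5/7)^7 · (2/7)^6 = 5000000/96889010407
P = 1716 · 5000000/96889010407 = 8580000000/96889010407

Answer: 8580000000/96889010407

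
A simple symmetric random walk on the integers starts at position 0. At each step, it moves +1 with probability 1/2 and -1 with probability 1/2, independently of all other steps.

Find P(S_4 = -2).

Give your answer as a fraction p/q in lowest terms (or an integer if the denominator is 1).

To reach position -2 after 4 steps: need 1 step of +1 and 3 of -1.
Favorable paths: C(4,1) = 4
Total paths: 2^4 = 16
P = 4/16 = 1/4

Answer: 1/4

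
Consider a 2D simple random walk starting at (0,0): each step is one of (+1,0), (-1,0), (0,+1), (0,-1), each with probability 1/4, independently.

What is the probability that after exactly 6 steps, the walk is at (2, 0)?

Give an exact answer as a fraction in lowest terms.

Let h be the number of horizontal steps (so 6-h are vertical). To end at (2,0) need (h+2)/2 right-steps and ((6-h)+0)/2 up-steps.
Sum over h with 2 ≤ h ≤ 6, h ≡ 0 (mod 2), 6-h ≡ 0 (mod 2):
h=2: C(6,2)·C(2,2)·C(4,2) = 15·1·6 = 90
h=4: C(6,4)·C(4,3)·C(2,1) = 15·4·2 = 120
h=6: C(6,6)·C(6,4)·C(0,0) = 1·15·1 = 15
Total favorable: 225
Total paths: 4^6 = 4096
P = 225/4096 = 225/4096

Answer: 225/4096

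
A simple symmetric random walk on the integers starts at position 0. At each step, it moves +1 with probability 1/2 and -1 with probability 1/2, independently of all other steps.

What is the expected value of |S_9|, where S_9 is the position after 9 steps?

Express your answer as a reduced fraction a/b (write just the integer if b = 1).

S_9 takes values m ≡ 1 (mod 2) with |m| ≤ 9; P(S_9=m) = C(9,(9+m)/2)/2^9.
Total paths: 2^9 = 512
Distribution: P(S=-9)=1/512, P(S=-7)=9/512, P(S=-5)=36/512, P(S=-3)=84/512, P(S=-1)=126/512, P(S=1)=126/512, P(S=3)=84/512, P(S=5)=36/512, P(S=7)=9/512, P(S=9)=1/512
E[|S_9|] = Σ_m |m|·P(S_9=m) = 1260/512 = 315/128

Answer: 315/128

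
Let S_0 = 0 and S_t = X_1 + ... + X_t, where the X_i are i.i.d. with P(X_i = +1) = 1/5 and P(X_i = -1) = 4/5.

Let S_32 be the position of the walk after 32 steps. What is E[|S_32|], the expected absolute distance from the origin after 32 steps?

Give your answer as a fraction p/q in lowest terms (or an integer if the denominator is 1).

S_32 takes values m ≡ 0 (mod 2) with |m| ≤ 32; P(S_32=m) = C(32,(32+m)/2) · (1/5)^((32+m)/2) · (4/5)^((32-m)/2).
Distribution: P(S=-32)=18446744073709551616/23283064365386962890625, P(S=-30)=147573952589676412928/23283064365386962890625, P(S=-28)=571849066284996100096/23283064365386962890625, P(S=-26)=285924533142498050048/4656612873077392578125, P(S=-24)=518238216320777715712/4656612873077392578125, P(S=-22)=3627667514245444009984/23283064365386962890625, P(S=-20)=4081125953526124511232/23283064365386962890625, P(S=-18)=3789616956845687046144/23283064365386962890625, P(S=-16)=118425529901427720192/931322574615478515625, P(S=-14)=78950353267618480128/931322574615478515625, P(S=-12)=226982265644403130368/4656612873077392578125, P(S=-10)=113491132822201565184/4656612873077392578125, P(S=-8)=49652370609713184768/4656612873077392578125, P(S=-6)=3819413123824091136/931322574615478515625, P(S=-4)=1295872309868888064/931322574615478515625, P(S=-2)=1943808464803332096/4656612873077392578125, P(S=0)=516324123463385088/4656612873077392578125, P(S=2)=121488029050208256/4656612873077392578125, P(S=4)=5062001210425344/931322574615478515625, P(S=6)=932473907183616/931322574615478515625, P(S=8)=757635049586688/4656612873077392578125, P(S=10)=108233578512384/4656612873077392578125, P(S=12)=13529197314048/4656612873077392578125, P(S=14)=294112985088/931322574615478515625, P(S=16)=27573092352/931322574615478515625, P(S=18)=55146184704/23283064365386962890625, P(S=20)=3711762432/23283064365386962890625, P(S=22)=206209024/23283064365386962890625, P(S=24)=1841152/4656612873077392578125, P(S=26)=63488/4656612873077392578125, P(S=28)=7936/23283064365386962890625, P(S=30)=128/23283064365386962890625, P(S=32)=1/23283064365386962890625
E[|S_32|] = Σ_m |m|·P(S_32=m) = 89407726201234251260064/4656612873077392578125

Answer: 89407726201234251260064/4656612873077392578125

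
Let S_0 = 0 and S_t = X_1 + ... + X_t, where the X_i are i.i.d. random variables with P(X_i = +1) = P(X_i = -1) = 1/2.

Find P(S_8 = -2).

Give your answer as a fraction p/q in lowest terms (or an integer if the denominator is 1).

To reach position -2 after 8 steps: need 3 steps of +1 and 5 of -1.
Favorable paths: C(8,3) = 56
Total paths: 2^8 = 256
P = 56/256 = 7/32

Answer: 7/32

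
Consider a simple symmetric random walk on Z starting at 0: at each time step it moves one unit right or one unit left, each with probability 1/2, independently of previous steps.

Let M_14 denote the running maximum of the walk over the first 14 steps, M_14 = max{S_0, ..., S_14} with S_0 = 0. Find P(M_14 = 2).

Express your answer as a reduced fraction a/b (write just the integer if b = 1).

Answer: 3003/16384

Derivation:
Let M_14 = max(S_0,...,S_14). Use the reflection principle: for j ≥ 1, #{paths with M_14 ≥ j} = #{S_14 ≥ j} + #{S_14 ≥ j+1}.
By reflection, #{M_14 ≥ 2} = #{S_14 ≥ 2} + #{S_14 ≥ 3} = 6476 + 3473 = 9949.
#{M_14 ≥ 3} = #{S_14 ≥ 3} + #{S_14 ≥ 4} = 3473 + 3473 = 6946.
#{M_14 = 2} = 9949 - 6946 = 3003.
P(M_14 = 2) = 3003/16384 = 3003/16384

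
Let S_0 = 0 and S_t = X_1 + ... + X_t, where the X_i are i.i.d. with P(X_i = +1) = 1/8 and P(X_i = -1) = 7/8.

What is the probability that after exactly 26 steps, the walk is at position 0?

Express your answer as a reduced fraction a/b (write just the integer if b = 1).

To be at 0 after 26 steps: need exactly 13 steps of +1 and 13 of -1.
Number of such sequences: C(26,13) = 10400600
Each has probability (1/8)^13 · (7/8)^13 = 96889010407/302231454903657293676544
P = 10400600 · 96889010407/302231454903657293676544 = 125962980204880525/37778931862957161709568

Answer: 125962980204880525/37778931862957161709568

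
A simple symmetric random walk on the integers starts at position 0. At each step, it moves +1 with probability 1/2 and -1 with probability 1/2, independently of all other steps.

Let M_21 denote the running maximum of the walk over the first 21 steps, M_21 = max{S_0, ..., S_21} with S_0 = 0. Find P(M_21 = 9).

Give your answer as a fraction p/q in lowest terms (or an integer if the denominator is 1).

Answer: 6783/262144

Derivation:
Let M_21 = max(S_0,...,S_21). Use the reflection principle: for j ≥ 1, #{paths with M_21 ≥ j} = #{S_21 ≥ j} + #{S_21 ≥ j+1}.
By reflection, #{M_21 ≥ 9} = #{S_21 ≥ 9} + #{S_21 ≥ 10} = 82160 + 27896 = 110056.
#{M_21 ≥ 10} = #{S_21 ≥ 10} + #{S_21 ≥ 11} = 27896 + 27896 = 55792.
#{M_21 = 9} = 110056 - 55792 = 54264.
P(M_21 = 9) = 54264/2097152 = 6783/262144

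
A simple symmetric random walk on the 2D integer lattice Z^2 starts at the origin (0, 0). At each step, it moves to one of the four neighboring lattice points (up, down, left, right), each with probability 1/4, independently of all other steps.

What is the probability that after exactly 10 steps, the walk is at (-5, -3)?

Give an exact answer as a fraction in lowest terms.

Let h be the number of horizontal steps (so 10-h are vertical). To end at (-5,-3) need (h-5)/2 right-steps and ((10-h)-3)/2 up-steps.
Sum over h with 5 ≤ h ≤ 7, h ≡ 1 (mod 2), 10-h ≡ 1 (mod 2):
h=5: C(10,5)·C(5,0)·C(5,1) = 252·1·5 = 1260
h=7: C(10,7)·C(7,1)·C(3,0) = 120·7·1 = 840
Total favorable: 2100
Total paths: 4^10 = 1048576
P = 2100/1048576 = 525/262144

Answer: 525/262144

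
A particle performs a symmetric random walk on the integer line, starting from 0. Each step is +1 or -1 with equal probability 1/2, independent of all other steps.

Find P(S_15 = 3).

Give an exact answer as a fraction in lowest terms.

To reach position 3 after 15 steps: need 9 steps of +1 and 6 of -1.
Favorable paths: C(15,9) = 5005
Total paths: 2^15 = 32768
P = 5005/32768 = 5005/32768

Answer: 5005/32768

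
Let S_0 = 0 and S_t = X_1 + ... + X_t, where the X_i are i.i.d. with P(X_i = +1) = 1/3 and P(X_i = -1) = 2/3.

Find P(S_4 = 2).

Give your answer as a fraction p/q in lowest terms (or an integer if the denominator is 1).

Answer: 8/81

Derivation:
To reach position 2 after 4 steps: need 3 steps of +1 and 1 step of -1.
Number of such sequences: C(4,3) = 4
Each has probability (1/3)^3 · (2/3)^1 = 2/81
P = 4 · 2/81 = 8/81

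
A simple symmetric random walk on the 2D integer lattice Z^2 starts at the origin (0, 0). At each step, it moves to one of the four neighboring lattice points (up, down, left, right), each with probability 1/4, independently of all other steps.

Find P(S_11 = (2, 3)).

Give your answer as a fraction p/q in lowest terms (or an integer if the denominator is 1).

Let h be the number of horizontal steps (so 11-h are vertical). To end at (2,3) need (h+2)/2 right-steps and ((11-h)+3)/2 up-steps.
Sum over h with 2 ≤ h ≤ 8, h ≡ 0 (mod 2), 11-h ≡ 1 (mod 2):
h=2: C(11,2)·C(2,2)·C(9,6) = 55·1·84 = 4620
h=4: C(11,4)·C(4,3)·C(7,5) = 330·4·21 = 27720
h=6: C(11,6)·C(6,4)·C(5,4) = 462·15·5 = 34650
h=8: C(11,8)·C(8,5)·C(3,3) = 165·56·1 = 9240
Total favorable: 76230
Total paths: 4^11 = 4194304
P = 76230/4194304 = 38115/2097152

Answer: 38115/2097152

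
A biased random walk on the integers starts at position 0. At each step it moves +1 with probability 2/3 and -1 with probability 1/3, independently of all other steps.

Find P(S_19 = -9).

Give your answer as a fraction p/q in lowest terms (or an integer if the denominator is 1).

To reach position -9 after 19 steps: need 5 steps of +1 and 14 steps of -1.
Number of such sequences: C(19,5) = 11628
Each has probability (2/3)^5 · (1/3)^14 = 32/1162261467
P = 11628 · 32/1162261467 = 41344/129140163

Answer: 41344/129140163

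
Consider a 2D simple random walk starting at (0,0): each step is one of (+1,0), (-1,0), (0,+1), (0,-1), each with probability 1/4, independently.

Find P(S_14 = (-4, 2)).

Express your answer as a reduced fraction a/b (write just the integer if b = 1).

Let h be the number of horizontal steps (so 14-h are vertical). To end at (-4,2) need (h-4)/2 right-steps and ((14-h)+2)/2 up-steps.
Sum over h with 4 ≤ h ≤ 12, h ≡ 0 (mod 2), 14-h ≡ 0 (mod 2):
h=4: C(14,4)·C(4,0)·C(10,6) = 1001·1·210 = 210210
h=6: C(14,6)·C(6,1)·C(8,5) = 3003·6·56 = 1009008
h=8: C(14,8)·C(8,2)·C(6,4) = 3003·28·15 = 1261260
h=10: C(14,10)·C(10,3)·C(4,3) = 1001·120·4 = 480480
h=12: C(14,12)·C(12,4)·C(2,2) = 91·495·1 = 45045
Total favorable: 3006003
Total paths: 4^14 = 268435456
P = 3006003/268435456 = 3006003/268435456

Answer: 3006003/268435456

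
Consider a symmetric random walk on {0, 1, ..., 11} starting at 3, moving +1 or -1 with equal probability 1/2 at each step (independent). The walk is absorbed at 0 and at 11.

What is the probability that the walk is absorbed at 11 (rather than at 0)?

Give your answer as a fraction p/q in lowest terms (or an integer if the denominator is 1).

Symmetric walk (p = 1/2): the harmonic-function argument gives P(hit 11 before 0 | start at 3) = a/N.
P = 3/11 = 3/11

Answer: 3/11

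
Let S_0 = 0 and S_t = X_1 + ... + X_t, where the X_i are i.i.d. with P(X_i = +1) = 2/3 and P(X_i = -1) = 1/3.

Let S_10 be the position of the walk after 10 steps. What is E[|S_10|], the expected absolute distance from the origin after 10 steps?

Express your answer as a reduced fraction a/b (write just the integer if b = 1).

Answer: 220450/59049

Derivation:
S_10 takes values m ≡ 0 (mod 2) with |m| ≤ 10; P(S_10=m) = C(10,(10+m)/2) · (2/3)^((10+m)/2) · (1/3)^((10-m)/2).
Distribution: P(S=-10)=1/59049, P(S=-8)=20/59049, P(S=-6)=20/6561, P(S=-4)=320/19683, P(S=-2)=1120/19683, P(S=0)=896/6561, P(S=2)=4480/19683, P(S=4)=5120/19683, P(S=6)=1280/6561, P(S=8)=5120/59049, P(S=10)=1024/59049
E[|S_10|] = Σ_m |m|·P(S_10=m) = 220450/59049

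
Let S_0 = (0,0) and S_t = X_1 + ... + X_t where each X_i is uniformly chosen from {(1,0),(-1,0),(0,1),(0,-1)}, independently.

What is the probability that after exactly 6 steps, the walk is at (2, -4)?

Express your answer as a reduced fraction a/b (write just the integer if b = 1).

Answer: 15/4096

Derivation:
Let h be the number of horizontal steps (so 6-h are vertical). To end at (2,-4) need (h+2)/2 right-steps and ((6-h)-4)/2 up-steps.
Sum over h with 2 ≤ h ≤ 2, h ≡ 0 (mod 2), 6-h ≡ 0 (mod 2):
h=2: C(6,2)·C(2,2)·C(4,0) = 15·1·1 = 15
Total favorable: 15
Total paths: 4^6 = 4096
P = 15/4096 = 15/4096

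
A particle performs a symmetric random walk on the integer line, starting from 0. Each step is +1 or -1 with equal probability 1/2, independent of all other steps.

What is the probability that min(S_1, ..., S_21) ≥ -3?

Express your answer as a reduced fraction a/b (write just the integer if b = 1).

Answer: 323323/524288

Derivation:
Let f(t,s) = #length-t paths at position s with S_1..S_t all ≥ -3.
f(t,s) = f(t-1,s-1) + f(t-1,s+1) for s ≥ -3; f(t,s) = 0 for s < -3.
t=0: f(0,0)=1
t=1: f(1,-1)=1 f(1,1)=1
t=2: f(2,-2)=1 f(2,0)=2 f(2,2)=1
t=3: f(3,-3)=1 f(3,-1)=3 f(3,1)=3 f(3,3)=1
t=4: f(4,-2)=4 f(4,0)=6 f(4,2)=4 f(4,4)=1
t=5: f(5,-3)=4 f(5,-1)=10 f(5,1)=10 f(5,3)=5 f(5,5)=1
t=6: f(6,-2)=14 f(6,0)=20 f(6,2)=15 f(6,4)=6 f(6,6)=1
t=7: f(7,-3)=14 f(7,-1)=34 f(7,1)=35 f(7,3)=21 f(7,5)=7 f(7,7)=1
t=8: f(8,-2)=48 f(8,0)=69 f(8,2)=56 f(8,4)=28 f(8,6)=8 f(8,8)=1
t=9: f(9,-3)=48 f(9,-1)=117 f(9,1)=125 f(9,3)=84 f(9,5)=36 f(9,7)=9 f(9,9)=1
t=10: f(10,-2)=165 f(10,0)=242 f(10,2)=209 f(10,4)=120 f(10,6)=45 f(10,8)=10 f(10,10)=1
t=11: f(11,-3)=165 f(11,-1)=407 f(11,1)=451 f(11,3)=329 f(11,5)=165 f(11,7)=55 f(11,9)=11 f(11,11)=1
t=12: f(12,-2)=572 f(12,0)=858 f(12,2)=780 f(12,4)=494 f(12,6)=220 f(12,8)=66 f(12,10)=12 f(12,12)=1
t=13: f(13,-3)=572 f(13,-1)=1430 f(13,1)=1638 f(13,3)=1274 f(13,5)=714 f(13,7)=286 f(13,9)=78 f(13,11)=13 f(13,13)=1
t=14: f(14,-2)=2002 f(14,0)=3068 f(14,2)=2912 f(14,4)=1988 f(14,6)=1000 f(14,8)=364 f(14,10)=91 f(14,12)=14 f(14,14)=1
t=15: f(15,-3)=2002 f(15,-1)=5070 f(15,1)=5980 f(15,3)=4900 f(15,5)=2988 f(15,7)=1364 f(15,9)=455 f(15,11)=105 f(15,13)=15 f(15,15)=1
t=16: f(16,-2)=7072 f(16,0)=11050 f(16,2)=10880 f(16,4)=7888 f(16,6)=4352 f(16,8)=1819 f(16,10)=560 f(16,12)=120 f(16,14)=16 f(16,16)=1
t=17: f(17,-3)=7072 f(17,-1)=18122 f(17,1)=21930 f(17,3)=18768 f(17,5)=12240 f(17,7)=6171 f(17,9)=2379 f(17,11)=680 f(17,13)=136 f(17,15)=17 f(17,17)=1
t=18: f(18,-2)=25194 f(18,0)=40052 f(18,2)=40698 f(18,4)=31008 f(18,6)=18411 f(18,8)=8550 f(18,10)=3059 f(18,12)=816 f(18,14)=153 f(18,16)=18 f(18,18)=1
t=19: f(19,-3)=25194 f(19,-1)=65246 f(19,1)=80750 f(19,3)=71706 f(19,5)=49419 f(19,7)=26961 f(19,9)=11609 f(19,11)=3875 f(19,13)=969 f(19,15)=171 f(19,17)=19 f(19,19)=1
t=20: f(20,-2)=90440 f(20,0)=145996 f(20,2)=152456 f(20,4)=121125 f(20,6)=76380 f(20,8)=38570 f(20,10)=15484 f(20,12)=4844 f(20,14)=1140 f(20,16)=190 f(20,18)=20 f(20,20)=1
t=21: f(21,-3)=90440 f(21,-1)=236436 f(21,1)=298452 f(21,3)=273581 f(21,5)=197505 f(21,7)=114950 f(21,9)=54054 f(21,11)=20328 f(21,13)=5984 f(21,15)=1330 f(21,17)=210 f(21,19)=21 f(21,21)=1
Σ_s f(21,s) = 1293292
P = 1293292/2097152 = 323323/524288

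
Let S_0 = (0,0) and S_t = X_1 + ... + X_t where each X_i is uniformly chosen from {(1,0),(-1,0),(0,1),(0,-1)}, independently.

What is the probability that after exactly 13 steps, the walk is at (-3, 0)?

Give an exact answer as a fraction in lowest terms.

Answer: 1656369/67108864

Derivation:
Let h be the number of horizontal steps (so 13-h are vertical). To end at (-3,0) need (h-3)/2 right-steps and ((13-h)+0)/2 up-steps.
Sum over h with 3 ≤ h ≤ 13, h ≡ 1 (mod 2), 13-h ≡ 0 (mod 2):
h=3: C(13,3)·C(3,0)·C(10,5) = 286·1·252 = 72072
h=5: C(13,5)·C(5,1)·C(8,4) = 1287·5·70 = 450450
h=7: C(13,7)·C(7,2)·C(6,3) = 1716·21·20 = 720720
h=9: C(13,9)·C(9,3)·C(4,2) = 715·84·6 = 360360
h=11: C(13,11)·C(11,4)·C(2,1) = 78·330·2 = 51480
h=13: C(13,13)·C(13,5)·C(0,0) = 1·1287·1 = 1287
Total favorable: 1656369
Total paths: 4^13 = 67108864
P = 1656369/67108864 = 1656369/67108864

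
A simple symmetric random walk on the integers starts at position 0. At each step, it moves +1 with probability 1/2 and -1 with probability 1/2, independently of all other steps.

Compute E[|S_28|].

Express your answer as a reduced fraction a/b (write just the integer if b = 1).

S_28 takes values m ≡ 0 (mod 2) with |m| ≤ 28; P(S_28=m) = C(28,(28+m)/2)/2^28.
Total paths: 2^28 = 268435456
Distribution: P(S=-28)=1/268435456, P(S=-26)=28/268435456, P(S=-24)=378/268435456, P(S=-22)=3276/268435456, P(S=-20)=20475/268435456, P(S=-18)=98280/268435456, P(S=-16)=376740/268435456, P(S=-14)=1184040/268435456, P(S=-12)=3108105/268435456, P(S=-10)=6906900/268435456, P(S=-8)=13123110/268435456, P(S=-6)=21474180/268435456, P(S=-4)=30421755/268435456, P(S=-2)=37442160/268435456, P(S=0)=40116600/268435456, P(S=2)=37442160/268435456, P(S=4)=30421755/268435456, P(S=6)=21474180/268435456, P(S=8)=13123110/268435456, P(S=10)=6906900/268435456, P(S=12)=3108105/268435456, P(S=14)=1184040/268435456, P(S=16)=376740/268435456, P(S=18)=98280/268435456, P(S=20)=20475/268435456, P(S=22)=3276/268435456, P(S=24)=378/268435456, P(S=26)=28/268435456, P(S=28)=1/268435456
E[|S_28|] = Σ_m |m|·P(S_28=m) = 1123264800/268435456 = 35102025/8388608

Answer: 35102025/8388608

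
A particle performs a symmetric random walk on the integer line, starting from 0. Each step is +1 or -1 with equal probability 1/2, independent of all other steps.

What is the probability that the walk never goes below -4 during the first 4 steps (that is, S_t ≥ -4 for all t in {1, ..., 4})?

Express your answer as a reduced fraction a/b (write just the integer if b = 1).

Let f(t,s) = #length-t paths at position s with S_1..S_t all ≥ -4.
f(t,s) = f(t-1,s-1) + f(t-1,s+1) for s ≥ -4; f(t,s) = 0 for s < -4.
t=0: f(0,0)=1
t=1: f(1,-1)=1 f(1,1)=1
t=2: f(2,-2)=1 f(2,0)=2 f(2,2)=1
t=3: f(3,-3)=1 f(3,-1)=3 f(3,1)=3 f(3,3)=1
t=4: f(4,-4)=1 f(4,-2)=4 f(4,0)=6 f(4,2)=4 f(4,4)=1
Σ_s f(4,s) = 16
P = 16/16 = 1

Answer: 1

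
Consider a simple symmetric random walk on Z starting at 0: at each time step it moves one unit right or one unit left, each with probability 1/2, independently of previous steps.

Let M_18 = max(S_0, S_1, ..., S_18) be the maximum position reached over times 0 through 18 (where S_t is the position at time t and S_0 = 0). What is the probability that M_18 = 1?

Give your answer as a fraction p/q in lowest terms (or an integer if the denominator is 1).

Answer: 21879/131072

Derivation:
Let M_18 = max(S_0,...,S_18). Use the reflection principle: for j ≥ 1, #{paths with M_18 ≥ j} = #{S_18 ≥ j} + #{S_18 ≥ j+1}.
By reflection, #{M_18 ≥ 1} = #{S_18 ≥ 1} + #{S_18 ≥ 2} = 106762 + 106762 = 213524.
#{M_18 ≥ 2} = #{S_18 ≥ 2} + #{S_18 ≥ 3} = 106762 + 63004 = 169766.
#{M_18 = 1} = 213524 - 169766 = 43758.
P(M_18 = 1) = 43758/262144 = 21879/131072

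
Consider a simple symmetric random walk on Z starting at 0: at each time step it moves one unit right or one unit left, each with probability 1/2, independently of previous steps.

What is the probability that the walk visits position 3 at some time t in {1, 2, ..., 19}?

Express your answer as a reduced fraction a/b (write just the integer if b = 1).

Count via complement. Let g(t,s) = #length-t paths at position s with S_1..S_t all ≠ 3.
g(t,s) = g(t-1,s-1) + g(t-1,s+1) for s ≠ 3; g(t,3) = 0.
t=0: g(0,0)=1
t=1: g(1,-1)=1 g(1,1)=1
t=2: g(2,-2)=1 g(2,0)=2 g(2,2)=1
t=3: g(3,-3)=1 g(3,-1)=3 g(3,1)=3
t=4: g(4,-4)=1 g(4,-2)=4 g(4,0)=6 g(4,2)=3
t=5: g(5,-5)=1 g(5,-3)=5 g(5,-1)=10 g(5,1)=9
t=6: g(6,-6)=1 g(6,-4)=6 g(6,-2)=15 g(6,0)=19 g(6,2)=9
t=7: g(7,-7)=1 g(7,-5)=7 g(7,-3)=21 g(7,-1)=34 g(7,1)=28
t=8: g(8,-8)=1 g(8,-6)=8 g(8,-4)=28 g(8,-2)=55 g(8,0)=62 g(8,2)=28
t=9: g(9,-9)=1 g(9,-7)=9 g(9,-5)=36 g(9,-3)=83 g(9,-1)=117 g(9,1)=90
t=10: g(10,-10)=1 g(10,-8)=10 g(10,-6)=45 g(10,-4)=119 g(10,-2)=200 g(10,0)=207 g(10,2)=90
t=11: g(11,-11)=1 g(11,-9)=11 g(11,-7)=55 g(11,-5)=164 g(11,-3)=319 g(11,-1)=407 g(11,1)=297
t=12: g(12,-12)=1 g(12,-10)=12 g(12,-8)=66 g(12,-6)=219 g(12,-4)=483 g(12,-2)=726 g(12,0)=704 g(12,2)=297
t=13: g(13,-13)=1 g(13,-11)=13 g(13,-9)=78 g(13,-7)=285 g(13,-5)=702 g(13,-3)=1209 g(13,-1)=1430 g(13,1)=1001
t=14: g(14,-14)=1 g(14,-12)=14 g(14,-10)=91 g(14,-8)=363 g(14,-6)=987 g(14,-4)=1911 g(14,-2)=2639 g(14,0)=2431 g(14,2)=1001
t=15: g(15,-15)=1 g(15,-13)=15 g(15,-11)=105 g(15,-9)=454 g(15,-7)=1350 g(15,-5)=2898 g(15,-3)=4550 g(15,-1)=5070 g(15,1)=3432
t=16: g(16,-16)=1 g(16,-14)=16 g(16,-12)=120 g(16,-10)=559 g(16,-8)=1804 g(16,-6)=4248 g(16,-4)=7448 g(16,-2)=9620 g(16,0)=8502 g(16,2)=3432
t=17: g(17,-17)=1 g(17,-15)=17 g(17,-13)=136 g(17,-11)=679 g(17,-9)=2363 g(17,-7)=6052 g(17,-5)=11696 g(17,-3)=17068 g(17,-1)=18122 g(17,1)=11934
t=18: g(18,-18)=1 g(18,-16)=18 g(18,-14)=153 g(18,-12)=815 g(18,-10)=3042 g(18,-8)=8415 g(18,-6)=17748 g(18,-4)=28764 g(18,-2)=35190 g(18,0)=30056 g(18,2)=11934
t=19: g(19,-19)=1 g(19,-17)=19 g(19,-15)=171 g(19,-13)=968 g(19,-11)=3857 g(19,-9)=11457 g(19,-7)=26163 g(19,-5)=46512 g(19,-3)=63954 g(19,-1)=65246 g(19,1)=41990
Paths never hitting 3: Σ_s g(19,s) = 260338
Paths hitting 3: 2^19 - 260338 = 263950
P = 263950/524288 = 131975/262144

Answer: 131975/262144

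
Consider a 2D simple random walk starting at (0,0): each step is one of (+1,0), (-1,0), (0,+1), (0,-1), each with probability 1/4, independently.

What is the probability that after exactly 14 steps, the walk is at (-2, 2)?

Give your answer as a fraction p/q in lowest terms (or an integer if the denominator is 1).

Let h be the number of horizontal steps (so 14-h are vertical). To end at (-2,2) need (h-2)/2 right-steps and ((14-h)+2)/2 up-steps.
Sum over h with 2 ≤ h ≤ 12, h ≡ 0 (mod 2), 14-h ≡ 0 (mod 2):
h=2: C(14,2)·C(2,0)·C(12,7) = 91·1·792 = 72072
h=4: C(14,4)·C(4,1)·C(10,6) = 1001·4·210 = 840840
h=6: C(14,6)·C(6,2)·C(8,5) = 3003·15·56 = 2522520
h=8: C(14,8)·C(8,3)·C(6,4) = 3003·56·15 = 2522520
h=10: C(14,10)·C(10,4)·C(4,3) = 1001·210·4 = 840840
h=12: C(14,12)·C(12,5)·C(2,2) = 91·792·1 = 72072
Total favorable: 6870864
Total paths: 4^14 = 268435456
P = 6870864/268435456 = 429429/16777216

Answer: 429429/16777216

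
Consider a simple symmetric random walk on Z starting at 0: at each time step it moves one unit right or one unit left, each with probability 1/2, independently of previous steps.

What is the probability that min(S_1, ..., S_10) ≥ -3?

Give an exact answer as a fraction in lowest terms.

Answer: 99/128

Derivation:
Let f(t,s) = #length-t paths at position s with S_1..S_t all ≥ -3.
f(t,s) = f(t-1,s-1) + f(t-1,s+1) for s ≥ -3; f(t,s) = 0 for s < -3.
t=0: f(0,0)=1
t=1: f(1,-1)=1 f(1,1)=1
t=2: f(2,-2)=1 f(2,0)=2 f(2,2)=1
t=3: f(3,-3)=1 f(3,-1)=3 f(3,1)=3 f(3,3)=1
t=4: f(4,-2)=4 f(4,0)=6 f(4,2)=4 f(4,4)=1
t=5: f(5,-3)=4 f(5,-1)=10 f(5,1)=10 f(5,3)=5 f(5,5)=1
t=6: f(6,-2)=14 f(6,0)=20 f(6,2)=15 f(6,4)=6 f(6,6)=1
t=7: f(7,-3)=14 f(7,-1)=34 f(7,1)=35 f(7,3)=21 f(7,5)=7 f(7,7)=1
t=8: f(8,-2)=48 f(8,0)=69 f(8,2)=56 f(8,4)=28 f(8,6)=8 f(8,8)=1
t=9: f(9,-3)=48 f(9,-1)=117 f(9,1)=125 f(9,3)=84 f(9,5)=36 f(9,7)=9 f(9,9)=1
t=10: f(10,-2)=165 f(10,0)=242 f(10,2)=209 f(10,4)=120 f(10,6)=45 f(10,8)=10 f(10,10)=1
Σ_s f(10,s) = 792
P = 792/1024 = 99/128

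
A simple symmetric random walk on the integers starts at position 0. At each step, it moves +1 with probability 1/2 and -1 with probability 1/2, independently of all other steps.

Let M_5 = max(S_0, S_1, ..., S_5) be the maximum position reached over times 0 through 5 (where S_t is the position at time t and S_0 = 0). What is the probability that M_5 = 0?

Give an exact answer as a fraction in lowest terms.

Let M_5 = max(S_0,...,S_5). Use the reflection principle: for j ≥ 1, #{paths with M_5 ≥ j} = #{S_5 ≥ j} + #{S_5 ≥ j+1}.
P(M_5 ≥ 0) = 1 since S_0 = 0, so #{M_5 ≥ 0} = 32.
#{M_5 ≥ 1} = #{S_5 ≥ 1} + #{S_5 ≥ 2} = 16 + 6 = 22.
#{M_5 = 0} = 32 - 22 = 10.
P(M_5 = 0) = 10/32 = 5/16

Answer: 5/16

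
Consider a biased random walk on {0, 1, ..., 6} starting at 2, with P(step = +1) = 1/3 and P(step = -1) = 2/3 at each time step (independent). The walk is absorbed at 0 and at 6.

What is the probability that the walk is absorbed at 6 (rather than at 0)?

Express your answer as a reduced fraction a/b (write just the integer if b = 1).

Answer: 1/21

Derivation:
Biased walk: p = 1/3, q = 2/3, r = q/p = 2
Gambler's ruin: P(hit 6 before 0 | start at 2) = (1 - r^a)/(1 - r^N)
r^2 = 4; r^6 = 64
P = (1 - 4) / (1 - 64) = -3 / -63 = 1/21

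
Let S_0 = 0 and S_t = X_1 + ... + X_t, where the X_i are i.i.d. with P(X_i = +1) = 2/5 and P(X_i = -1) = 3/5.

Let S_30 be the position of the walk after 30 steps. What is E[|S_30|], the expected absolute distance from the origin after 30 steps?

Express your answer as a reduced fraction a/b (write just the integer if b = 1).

Answer: 250146199264263201894/37252902984619140625

Derivation:
S_30 takes values m ≡ 0 (mod 2) with |m| ≤ 30; P(S_30=m) = C(30,(30+m)/2) · (2/5)^((30+m)/2) · (3/5)^((30-m)/2).
Distribution: P(S=-30)=205891132094649/931322574615478515625, P(S=-28)=823564528378596/186264514923095703125, P(S=-26)=7961123774326428/186264514923095703125, P(S=-24)=49535881262475552/186264514923095703125, P(S=-22)=222911465681139984/186264514923095703125, P(S=-20)=3863798738473093056/931322574615478515625, P(S=-18)=429310970941454784/37252902984619140625, P(S=-16)=981282219294753792/37252902984619140625, P(S=-14)=1880790920314944768/37252902984619140625, P(S=-12)=3064992610883613696/37252902984619140625, P(S=-10)=21454948276185295872/186264514923095703125, P(S=-8)=5201199582105526272/37252902984619140625, P(S=-6)=5490155114444722176/37252902984619140625, P(S=-4)=5067835490256666624/37252902984619140625, P(S=-2)=4102533492112539648/37252902984619140625, P(S=0)=14586785749733474304/186264514923095703125, P(S=2)=1823348218716684288/37252902984619140625, P(S=4)=1001053924001316864/37252902984619140625, P(S=6)=481988926371004416/37252902984619140625, P(S=8)=202942705840422912/37252902984619140625, P(S=10)=372061627374108672/186264514923095703125, P(S=12)=23622960468197376/37252902984619140625, P(S=14)=6442625582235648/37252902984619140625, P(S=16)=1493942163996672/37252902984619140625, P(S=18)=290488754110464/37252902984619140625, P(S=20)=1161955016441856/931322574615478515625, P(S=22)=29793718370304/186264514923095703125, P(S=24)=2942589468672/186264514923095703125, P(S=26)=210184962048/186264514923095703125, P(S=28)=9663676416/186264514923095703125, P(S=30)=1073741824/931322574615478515625
E[|S_30|] = Σ_m |m|·P(S_30=m) = 250146199264263201894/37252902984619140625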